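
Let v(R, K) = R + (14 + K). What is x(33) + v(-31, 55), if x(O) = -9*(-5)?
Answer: 83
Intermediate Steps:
v(R, K) = 14 + K + R
x(O) = 45
x(33) + v(-31, 55) = 45 + (14 + 55 - 31) = 45 + 38 = 83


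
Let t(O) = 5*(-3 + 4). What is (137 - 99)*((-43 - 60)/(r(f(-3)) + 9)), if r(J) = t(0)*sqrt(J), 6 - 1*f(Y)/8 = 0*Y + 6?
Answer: -3914/9 ≈ -434.89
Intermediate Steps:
t(O) = 5 (t(O) = 5*1 = 5)
f(Y) = 0 (f(Y) = 48 - 8*(0*Y + 6) = 48 - 8*(0 + 6) = 48 - 8*6 = 48 - 48 = 0)
r(J) = 5*sqrt(J)
(137 - 99)*((-43 - 60)/(r(f(-3)) + 9)) = (137 - 99)*((-43 - 60)/(5*sqrt(0) + 9)) = 38*(-103/(5*0 + 9)) = 38*(-103/(0 + 9)) = 38*(-103/9) = -3914/9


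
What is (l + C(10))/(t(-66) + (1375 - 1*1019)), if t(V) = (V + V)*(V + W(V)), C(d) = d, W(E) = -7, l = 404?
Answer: 207/4996 ≈ 0.041433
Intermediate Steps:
t(V) = 2*V*(-7 + V) (t(V) = (V + V)*(V - 7) = (2*V)*(-7 + V) = 2*V*(-7 + V))
(l + C(10))/(t(-66) + (1375 - 1*1019)) = (404 + 10)/(2*(-66)*(-7 - 66) + (1375 - 1*1019)) = 414/(2*(-66)*(-73) + (1375 - 1019)) = 414/(9636 + 356) = 414/9992 = 414*(1/9992) = 207/4996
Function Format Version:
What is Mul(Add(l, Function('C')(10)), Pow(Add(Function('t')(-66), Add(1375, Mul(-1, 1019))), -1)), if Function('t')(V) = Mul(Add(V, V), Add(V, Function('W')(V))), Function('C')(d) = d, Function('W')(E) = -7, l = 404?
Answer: Rational(207, 4996) ≈ 0.041433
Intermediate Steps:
Function('t')(V) = Mul(2, V, Add(-7, V)) (Function('t')(V) = Mul(Add(V, V), Add(V, -7)) = Mul(Mul(2, V), Add(-7, V)) = Mul(2, V, Add(-7, V)))
Mul(Add(l, Function('C')(10)), Pow(Add(Function('t')(-66), Add(1375, Mul(-1, 1019))), -1)) = Mul(Add(404, 10), Pow(Add(Mul(2, -66, Add(-7, -66)), Add(1375, Mul(-1, 1019))), -1)) = Mul(414, Pow(Add(Mul(2, -66, -73), Add(1375, -1019)), -1)) = Mul(414, Pow(Add(9636, 356), -1)) = Mul(414, Pow(9992, -1)) = Mul(414, Rational(1, 9992)) = Rational(207, 4996)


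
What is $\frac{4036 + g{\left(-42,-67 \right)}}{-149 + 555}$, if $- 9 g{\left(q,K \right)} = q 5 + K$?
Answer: $\frac{36601}{3654} \approx 10.017$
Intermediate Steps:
$g{\left(q,K \right)} = - \frac{5 q}{9} - \frac{K}{9}$ ($g{\left(q,K \right)} = - \frac{q 5 + K}{9} = - \frac{5 q + K}{9} = - \frac{K + 5 q}{9} = - \frac{5 q}{9} - \frac{K}{9}$)
$\frac{4036 + g{\left(-42,-67 \right)}}{-149 + 555} = \frac{4036 - - \frac{277}{9}}{-149 + 555} = \frac{4036 + \left(\frac{70}{3} + \frac{67}{9}\right)}{406} = \left(4036 + \frac{277}{9}\right) \frac{1}{406} = \frac{36601}{9} \cdot \frac{1}{406} = \frac{36601}{3654}$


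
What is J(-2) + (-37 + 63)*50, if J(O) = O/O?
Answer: 1301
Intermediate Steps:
J(O) = 1
J(-2) + (-37 + 63)*50 = 1 + (-37 + 63)*50 = 1 + 26*50 = 1 + 1300 = 1301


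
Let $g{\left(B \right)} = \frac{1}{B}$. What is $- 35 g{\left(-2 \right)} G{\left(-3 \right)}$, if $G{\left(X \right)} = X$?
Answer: $- \frac{105}{2} \approx -52.5$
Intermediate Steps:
$- 35 g{\left(-2 \right)} G{\left(-3 \right)} = - \frac{35}{-2} \left(-3\right) = \left(-35\right) \left(- \frac{1}{2}\right) \left(-3\right) = \frac{35}{2} \left(-3\right) = - \frac{105}{2}$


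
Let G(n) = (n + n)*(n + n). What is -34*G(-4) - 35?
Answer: -2211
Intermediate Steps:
G(n) = 4*n**2 (G(n) = (2*n)*(2*n) = 4*n**2)
-34*G(-4) - 35 = -136*(-4)**2 - 35 = -136*16 - 35 = -34*64 - 35 = -2176 - 35 = -2211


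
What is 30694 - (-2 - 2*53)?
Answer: 30802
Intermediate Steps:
30694 - (-2 - 2*53) = 30694 - (-2 - 106) = 30694 - 1*(-108) = 30694 + 108 = 30802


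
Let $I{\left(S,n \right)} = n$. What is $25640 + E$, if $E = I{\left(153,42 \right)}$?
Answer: $25682$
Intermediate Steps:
$E = 42$
$25640 + E = 25640 + 42 = 25682$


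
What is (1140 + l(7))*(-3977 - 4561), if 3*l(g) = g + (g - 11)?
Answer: -9741858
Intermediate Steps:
l(g) = -11/3 + 2*g/3 (l(g) = (g + (g - 11))/3 = (g + (-11 + g))/3 = (-11 + 2*g)/3 = -11/3 + 2*g/3)
(1140 + l(7))*(-3977 - 4561) = (1140 + (-11/3 + (⅔)*7))*(-3977 - 4561) = (1140 + (-11/3 + 14/3))*(-8538) = (1140 + 1)*(-8538) = 1141*(-8538) = -9741858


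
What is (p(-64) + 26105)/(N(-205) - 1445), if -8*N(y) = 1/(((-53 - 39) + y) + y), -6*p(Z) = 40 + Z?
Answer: -11650416/644791 ≈ -18.069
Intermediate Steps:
p(Z) = -20/3 - Z/6 (p(Z) = -(40 + Z)/6 = -20/3 - Z/6)
N(y) = -1/(8*(-92 + 2*y)) (N(y) = -1/(8*(((-53 - 39) + y) + y)) = -1/(8*((-92 + y) + y)) = -1/(8*(-92 + 2*y)))
(p(-64) + 26105)/(N(-205) - 1445) = ((-20/3 - ⅙*(-64)) + 26105)/(-1/(-736 + 16*(-205)) - 1445) = ((-20/3 + 32/3) + 26105)/(-1/(-736 - 3280) - 1445) = (4 + 26105)/(-1/(-4016) - 1445) = 26109/(-1*(-1/4016) - 1445) = 26109/(1/4016 - 1445) = 26109/(-5803119/4016) = 26109*(-4016/5803119) = -11650416/644791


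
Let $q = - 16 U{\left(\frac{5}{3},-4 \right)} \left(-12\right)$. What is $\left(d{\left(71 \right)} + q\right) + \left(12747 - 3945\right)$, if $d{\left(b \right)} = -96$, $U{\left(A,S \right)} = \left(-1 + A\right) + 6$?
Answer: $9986$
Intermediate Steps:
$U{\left(A,S \right)} = 5 + A$
$q = 1280$ ($q = - 16 \left(5 + \frac{5}{3}\right) \left(-12\right) = \left(-16\right) \frac{20}{3} \left(-12\right) = \left(- \frac{320}{3}\right) \left(-12\right) = 1280$)
$\left(d{\left(71 \right)} + q\right) + \left(12747 - 3945\right) = \left(-96 + 1280\right) + \left(12747 - 3945\right) = 1184 + \left(12747 - 3945\right) = 1184 + 8802 = 9986$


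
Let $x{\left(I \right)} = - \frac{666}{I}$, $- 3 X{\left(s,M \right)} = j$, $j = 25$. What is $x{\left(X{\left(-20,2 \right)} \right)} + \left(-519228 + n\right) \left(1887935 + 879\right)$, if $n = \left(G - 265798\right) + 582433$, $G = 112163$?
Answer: $- \frac{4270136248502}{25} \approx -1.7081 \cdot 10^{11}$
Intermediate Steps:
$X{\left(s,M \right)} = - \frac{25}{3}$ ($X{\left(s,M \right)} = \left(- \frac{1}{3}\right) 25 = - \frac{25}{3}$)
$n = 428798$ ($n = \left(112163 - 265798\right) + 582433 = -153635 + 582433 = 428798$)
$x{\left(X{\left(-20,2 \right)} \right)} + \left(-519228 + n\right) \left(1887935 + 879\right) = - \frac{666}{- \frac{25}{3}} + \left(-519228 + 428798\right) \left(1887935 + 879\right) = \left(-666\right) \left(- \frac{3}{25}\right) - 170805450020 = \frac{1998}{25} - 170805450020 = - \frac{4270136248502}{25}$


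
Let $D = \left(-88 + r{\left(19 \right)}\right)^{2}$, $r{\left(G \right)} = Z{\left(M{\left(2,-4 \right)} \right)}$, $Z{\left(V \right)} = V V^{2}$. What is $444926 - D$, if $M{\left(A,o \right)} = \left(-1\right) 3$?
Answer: $431701$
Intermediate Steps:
$M{\left(A,o \right)} = -3$
$Z{\left(V \right)} = V^{3}$
$r{\left(G \right)} = -27$ ($r{\left(G \right)} = \left(-3\right)^{3} = -27$)
$D = 13225$ ($D = \left(-88 - 27\right)^{2} = \left(-115\right)^{2} = 13225$)
$444926 - D = 444926 - 13225 = 431701$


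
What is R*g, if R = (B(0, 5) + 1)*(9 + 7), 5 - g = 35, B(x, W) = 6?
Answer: -3360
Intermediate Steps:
g = -30 (g = 5 - 1*35 = 5 - 35 = -30)
R = 112 (R = (6 + 1)*(9 + 7) = 7*16 = 112)
R*g = 112*(-30) = -3360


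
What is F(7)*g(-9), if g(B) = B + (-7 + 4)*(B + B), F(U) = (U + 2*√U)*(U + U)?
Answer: 4410 + 1260*√7 ≈ 7743.6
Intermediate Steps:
F(U) = 2*U*(U + 2*√U) (F(U) = (U + 2*√U)*(2*U) = 2*U*(U + 2*√U))
g(B) = -5*B (g(B) = B - 6*B = -5*B)
F(7)*g(-9) = (2*7² + 4*7^(3/2))*(-5*(-9)) = (2*49 + 4*(7*√7))*45 = (98 + 28*√7)*45 = 4410 + 1260*√7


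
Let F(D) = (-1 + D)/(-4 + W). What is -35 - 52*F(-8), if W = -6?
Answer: -409/5 ≈ -81.800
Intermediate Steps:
F(D) = 1/10 - D/10 (F(D) = (-1 + D)/(-4 - 6) = (-1 + D)/(-10) = (-1 + D)*(-1/10) = 1/10 - D/10)
-35 - 52*F(-8) = -35 - 52*(1/10 - 1/10*(-8)) = -35 - 52*(1/10 + 4/5) = -35 - 52*9/10 = -35 - 234/5 = -409/5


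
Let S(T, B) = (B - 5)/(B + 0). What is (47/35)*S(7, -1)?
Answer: 282/35 ≈ 8.0571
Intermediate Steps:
S(T, B) = (-5 + B)/B
(47/35)*S(7, -1) = (47/35)*((-5 - 1)/(-1)) = ((1/35)*47)*(-1*(-6)) = (47/35)*6 = 282/35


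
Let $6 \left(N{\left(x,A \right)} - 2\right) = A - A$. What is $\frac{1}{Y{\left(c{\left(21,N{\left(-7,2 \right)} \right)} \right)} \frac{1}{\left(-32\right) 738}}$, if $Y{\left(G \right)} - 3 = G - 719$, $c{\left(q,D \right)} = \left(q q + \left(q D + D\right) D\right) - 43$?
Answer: $\frac{11808}{115} \approx 102.68$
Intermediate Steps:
$N{\left(x,A \right)} = 2$ ($N{\left(x,A \right)} = 2 + \frac{A - A}{6} = 2 + \frac{1}{6} \cdot 0 = 2 + 0 = 2$)
$c{\left(q,D \right)} = -43 + q^{2} + D \left(D + D q\right)$ ($c{\left(q,D \right)} = \left(q^{2} + \left(D q + D\right) D\right) - 43 = \left(q^{2} + \left(D + D q\right) D\right) - 43 = \left(q^{2} + D \left(D + D q\right)\right) - 43 = -43 + q^{2} + D \left(D + D q\right)$)
$Y{\left(G \right)} = -716 + G$ ($Y{\left(G \right)} = 3 + \left(G - 719\right) = 3 + \left(-719 + G\right) = -716 + G$)
$\frac{1}{Y{\left(c{\left(21,N{\left(-7,2 \right)} \right)} \right)} \frac{1}{\left(-32\right) 738}} = \frac{1}{\left(-716 + \left(-43 + 2^{2} + 21^{2} + 21 \cdot 2^{2}\right)\right) \frac{1}{\left(-32\right) 738}} = \frac{1}{\left(-716 + \left(-43 + 4 + 441 + 21 \cdot 4\right)\right) \frac{1}{-23616}} = \frac{1}{\left(-716 + \left(-43 + 4 + 441 + 84\right)\right) \left(- \frac{1}{23616}\right)} = \frac{1}{\left(-716 + 486\right) \left(- \frac{1}{23616}\right)} = \frac{1}{\left(-230\right) \left(- \frac{1}{23616}\right)} = \frac{1}{\frac{115}{11808}} = \frac{11808}{115}$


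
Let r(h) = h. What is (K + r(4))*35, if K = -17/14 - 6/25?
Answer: 891/10 ≈ 89.100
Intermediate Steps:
K = -509/350 (K = -17*1/14 - 6*1/25 = -17/14 - 6/25 = -509/350 ≈ -1.4543)
(K + r(4))*35 = (-509/350 + 4)*35 = (891/350)*35 = 891/10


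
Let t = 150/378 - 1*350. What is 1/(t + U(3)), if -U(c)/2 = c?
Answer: -63/22403 ≈ -0.0028121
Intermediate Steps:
U(c) = -2*c
t = -22025/63 (t = 150*(1/378) - 350 = 25/63 - 350 = -22025/63 ≈ -349.60)
1/(t + U(3)) = 1/(-22025/63 - 2*3) = 1/(-22025/63 - 6) = 1/(-22403/63) = -63/22403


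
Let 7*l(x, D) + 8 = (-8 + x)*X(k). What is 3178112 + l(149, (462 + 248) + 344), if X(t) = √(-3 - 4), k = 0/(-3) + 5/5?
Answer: 22246776/7 + 141*I*√7/7 ≈ 3.1781e+6 + 53.293*I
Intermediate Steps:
k = 1 (k = 0*(-⅓) + 5*(⅕) = 0 + 1 = 1)
X(t) = I*√7 (X(t) = √(-7) = I*√7)
l(x, D) = -8/7 + I*√7*(-8 + x)/7 (l(x, D) = -8/7 + ((-8 + x)*(I*√7))/7 = -8/7 + (I*√7*(-8 + x))/7 = -8/7 + I*√7*(-8 + x)/7)
3178112 + l(149, (462 + 248) + 344) = 3178112 + (-8/7 - 8*I*√7/7 + (⅐)*I*149*√7) = 3178112 + (-8/7 - 8*I*√7/7 + 149*I*√7/7) = 3178112 + (-8/7 + 141*I*√7/7) = 22246776/7 + 141*I*√7/7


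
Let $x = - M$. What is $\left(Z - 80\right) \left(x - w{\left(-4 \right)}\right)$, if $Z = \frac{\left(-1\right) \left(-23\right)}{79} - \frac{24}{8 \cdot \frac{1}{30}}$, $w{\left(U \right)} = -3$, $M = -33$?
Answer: $- \frac{482652}{79} \approx -6109.5$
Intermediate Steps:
$x = 33$ ($x = \left(-1\right) \left(-33\right) = 33$)
$Z = - \frac{7087}{79}$ ($Z = 23 \cdot \frac{1}{79} - \frac{24}{8 \cdot \frac{1}{30}} = \frac{23}{79} - \frac{24}{\frac{4}{15}} = \frac{23}{79} - 90 = - \frac{7087}{79} \approx -89.709$)
$\left(Z - 80\right) \left(x - w{\left(-4 \right)}\right) = \left(- \frac{7087}{79} - 80\right) \left(33 - -3\right) = - \frac{13407 \left(33 + 3\right)}{79} = \left(- \frac{13407}{79}\right) 36 = - \frac{482652}{79}$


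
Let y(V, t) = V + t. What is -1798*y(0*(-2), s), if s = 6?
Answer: -10788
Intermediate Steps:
-1798*y(0*(-2), s) = -1798*(0*(-2) + 6) = -1798*(0 + 6) = -1798*6 = -10788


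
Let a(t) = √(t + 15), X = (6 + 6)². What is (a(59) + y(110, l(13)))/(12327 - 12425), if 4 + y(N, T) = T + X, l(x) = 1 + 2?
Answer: -143/98 - √74/98 ≈ -1.5470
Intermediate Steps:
X = 144 (X = 12² = 144)
l(x) = 3
y(N, T) = 140 + T (y(N, T) = -4 + (T + 144) = -4 + (144 + T) = 140 + T)
a(t) = √(15 + t)
(a(59) + y(110, l(13)))/(12327 - 12425) = (√(15 + 59) + (140 + 3))/(12327 - 12425) = (√74 + 143)/(-98) = (143 + √74)*(-1/98) = -143/98 - √74/98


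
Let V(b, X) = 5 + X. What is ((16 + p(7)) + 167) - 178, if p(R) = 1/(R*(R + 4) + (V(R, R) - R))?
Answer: 411/82 ≈ 5.0122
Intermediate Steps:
p(R) = 1/(5 + R*(4 + R)) (p(R) = 1/(R*(R + 4) + ((5 + R) - R)) = 1/(R*(4 + R) + 5) = 1/(5 + R*(4 + R)))
((16 + p(7)) + 167) - 178 = ((16 + 1/(5 + 7**2 + 4*7)) + 167) - 178 = ((16 + 1/(5 + 49 + 28)) + 167) - 178 = ((16 + 1/82) + 167) - 178 = (1313/82 + 167) - 178 = 15007/82 - 178 = 411/82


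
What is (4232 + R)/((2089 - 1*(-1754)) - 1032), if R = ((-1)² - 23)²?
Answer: 1572/937 ≈ 1.6777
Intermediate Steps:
R = 484 (R = (1 - 23)² = (-22)² = 484)
(4232 + R)/((2089 - 1*(-1754)) - 1032) = (4232 + 484)/((2089 - 1*(-1754)) - 1032) = 4716/((2089 + 1754) - 1032) = 4716/(3843 - 1032) = 4716/2811 = 4716*(1/2811) = 1572/937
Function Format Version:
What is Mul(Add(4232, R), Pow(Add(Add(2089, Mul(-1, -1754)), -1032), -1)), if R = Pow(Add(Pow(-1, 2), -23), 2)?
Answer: Rational(1572, 937) ≈ 1.6777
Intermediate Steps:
R = 484 (R = Pow(Add(1, -23), 2) = Pow(-22, 2) = 484)
Mul(Add(4232, R), Pow(Add(Add(2089, Mul(-1, -1754)), -1032), -1)) = Mul(Add(4232, 484), Pow(Add(Add(2089, Mul(-1, -1754)), -1032), -1)) = Mul(4716, Pow(Add(Add(2089, 1754), -1032), -1)) = Mul(4716, Pow(Add(3843, -1032), -1)) = Mul(4716, Pow(2811, -1)) = Mul(4716, Rational(1, 2811)) = Rational(1572, 937)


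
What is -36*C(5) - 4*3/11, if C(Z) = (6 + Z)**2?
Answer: -47928/11 ≈ -4357.1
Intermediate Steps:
-36*C(5) - 4*3/11 = -36*(6 + 5)**2 - 4*3/11 = -36*11**2 - 12*1/11 = -36*121 - 12/11 = -4356 - 12/11 = -47928/11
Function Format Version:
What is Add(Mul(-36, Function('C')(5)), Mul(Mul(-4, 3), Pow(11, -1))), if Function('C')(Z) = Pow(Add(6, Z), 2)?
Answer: Rational(-47928, 11) ≈ -4357.1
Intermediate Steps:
Add(Mul(-36, Function('C')(5)), Mul(Mul(-4, 3), Pow(11, -1))) = Add(Mul(-36, Pow(Add(6, 5), 2)), Mul(Mul(-4, 3), Pow(11, -1))) = Add(Mul(-36, Pow(11, 2)), Mul(-12, Rational(1, 11))) = Add(Mul(-36, 121), Rational(-12, 11)) = Add(-4356, Rational(-12, 11)) = Rational(-47928, 11)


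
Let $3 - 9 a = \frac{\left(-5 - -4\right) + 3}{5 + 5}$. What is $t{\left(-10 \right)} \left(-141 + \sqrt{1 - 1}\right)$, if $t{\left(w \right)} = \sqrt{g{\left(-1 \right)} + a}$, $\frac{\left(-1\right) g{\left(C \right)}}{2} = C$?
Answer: $- \frac{94 \sqrt{130}}{5} \approx -214.35$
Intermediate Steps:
$a = \frac{14}{45}$ ($a = \frac{1}{3} - \frac{\left(\left(-5 - -4\right) + 3\right) \frac{1}{5 + 5}}{9} = \frac{1}{3} - \frac{\left(\left(-5 + 4\right) + 3\right) \frac{1}{10}}{9} = \frac{1}{3} - \frac{\left(-1 + 3\right) \frac{1}{10}}{9} = \frac{1}{3} - \frac{2 \cdot \frac{1}{10}}{9} = \frac{1}{3} - \frac{1}{45} = \frac{14}{45} \approx 0.31111$)
$g{\left(C \right)} = - 2 C$
$t{\left(w \right)} = \frac{2 \sqrt{130}}{15}$ ($t{\left(w \right)} = \sqrt{\left(-2\right) \left(-1\right) + \frac{14}{45}} = \sqrt{2 + \frac{14}{45}} = \sqrt{\frac{104}{45}} = \frac{2 \sqrt{130}}{15}$)
$t{\left(-10 \right)} \left(-141 + \sqrt{1 - 1}\right) = \frac{2 \sqrt{130}}{15} \left(-141 + \sqrt{1 - 1}\right) = \frac{2 \sqrt{130}}{15} \left(-141 + \sqrt{0}\right) = \frac{2 \sqrt{130}}{15} \left(-141 + 0\right) = \frac{2 \sqrt{130}}{15} \left(-141\right) = - \frac{94 \sqrt{130}}{5}$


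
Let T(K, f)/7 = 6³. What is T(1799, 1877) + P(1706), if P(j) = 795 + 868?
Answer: 3175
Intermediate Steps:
P(j) = 1663
T(K, f) = 1512 (T(K, f) = 7*6³ = 7*216 = 1512)
T(1799, 1877) + P(1706) = 1512 + 1663 = 3175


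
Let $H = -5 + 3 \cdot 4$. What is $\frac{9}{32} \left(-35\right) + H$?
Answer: $- \frac{91}{32} \approx -2.8438$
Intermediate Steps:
$H = 7$ ($H = -5 + 12 = 7$)
$\frac{9}{32} \left(-35\right) + H = \frac{9}{32} \left(-35\right) + 7 = - \frac{315}{32} + 7 = - \frac{91}{32}$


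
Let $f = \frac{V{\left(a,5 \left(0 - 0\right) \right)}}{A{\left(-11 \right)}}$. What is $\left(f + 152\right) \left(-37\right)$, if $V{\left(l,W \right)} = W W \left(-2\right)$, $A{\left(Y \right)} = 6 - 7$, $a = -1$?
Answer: $-5624$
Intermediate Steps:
$A{\left(Y \right)} = -1$ ($A{\left(Y \right)} = 6 - 7 = -1$)
$V{\left(l,W \right)} = - 2 W^{2}$ ($V{\left(l,W \right)} = W^{2} \left(-2\right) = - 2 W^{2}$)
$f = 0$ ($f = \frac{\left(-2\right) \left(5 \left(0 - 0\right)\right)^{2}}{-1} = - 2 \left(5 \left(0 + 0\right)\right)^{2} \left(-1\right) = - 2 \left(5 \cdot 0\right)^{2} \left(-1\right) = - 2 \cdot 0^{2} \left(-1\right) = \left(-2\right) 0 \left(-1\right) = 0 \left(-1\right) = 0$)
$\left(f + 152\right) \left(-37\right) = \left(0 + 152\right) \left(-37\right) = 152 \left(-37\right) = -5624$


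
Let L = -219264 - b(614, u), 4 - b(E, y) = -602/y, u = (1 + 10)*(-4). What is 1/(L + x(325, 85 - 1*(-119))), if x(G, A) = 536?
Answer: -22/4811803 ≈ -4.5721e-6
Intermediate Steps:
u = -44 (u = 11*(-4) = -44)
b(E, y) = 4 + 602/y (b(E, y) = 4 - (-602)/y = 4 + 602/y)
L = -4823595/22 (L = -219264 - (4 + 602/(-44)) = -219264 - (4 + 602*(-1/44)) = -219264 - (4 - 301/22) = -219264 - 1*(-213/22) = -219264 + 213/22 = -4823595/22 ≈ -2.1925e+5)
1/(L + x(325, 85 - 1*(-119))) = 1/(-4823595/22 + 536) = 1/(-4811803/22) = -22/4811803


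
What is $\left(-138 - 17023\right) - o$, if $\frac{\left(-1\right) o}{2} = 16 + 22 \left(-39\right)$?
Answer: $-18845$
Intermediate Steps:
$o = 1684$ ($o = - 2 \left(16 + 22 \left(-39\right)\right) = - 2 \left(16 - 858\right) = \left(-2\right) \left(-842\right) = 1684$)
$\left(-138 - 17023\right) - o = \left(-138 - 17023\right) - 1684 = -17161 - 1684 = -18845$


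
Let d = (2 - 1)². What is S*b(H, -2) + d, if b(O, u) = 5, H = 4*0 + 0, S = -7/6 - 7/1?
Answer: -239/6 ≈ -39.833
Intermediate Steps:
d = 1 (d = 1² = 1)
S = -49/6 (S = -7*⅙ - 7*1 = -7/6 - 7 = -49/6 ≈ -8.1667)
H = 0 (H = 0 + 0 = 0)
S*b(H, -2) + d = -49/6*5 + 1 = -245/6 + 1 = -239/6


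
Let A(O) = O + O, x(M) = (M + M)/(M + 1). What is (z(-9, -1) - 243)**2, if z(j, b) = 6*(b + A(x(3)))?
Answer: 53361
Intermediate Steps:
x(M) = 2*M/(1 + M) (x(M) = (2*M)/(1 + M) = 2*M/(1 + M))
A(O) = 2*O
z(j, b) = 18 + 6*b (z(j, b) = 6*(b + 2*(2*3/(1 + 3))) = 6*(b + 2*(2*3/4)) = 6*(b + 2*(2*3*(1/4))) = 6*(b + 2*(3/2)) = 6*(b + 3) = 6*(3 + b) = 18 + 6*b)
(z(-9, -1) - 243)**2 = ((18 + 6*(-1)) - 243)**2 = ((18 - 6) - 243)**2 = (12 - 243)**2 = (-231)**2 = 53361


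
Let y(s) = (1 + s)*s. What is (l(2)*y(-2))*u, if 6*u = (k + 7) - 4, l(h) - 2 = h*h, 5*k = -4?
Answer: 22/5 ≈ 4.4000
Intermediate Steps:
k = -4/5 (k = (1/5)*(-4) = -4/5 ≈ -0.80000)
l(h) = 2 + h**2 (l(h) = 2 + h*h = 2 + h**2)
u = 11/30 (u = ((-4/5 + 7) - 4)/6 = (31/5 - 4)/6 = (1/6)*(11/5) = 11/30 ≈ 0.36667)
y(s) = s*(1 + s)
(l(2)*y(-2))*u = ((2 + 2**2)*(-2*(1 - 2)))*(11/30) = ((2 + 4)*(-2*(-1)))*(11/30) = (6*2)*(11/30) = 12*(11/30) = 22/5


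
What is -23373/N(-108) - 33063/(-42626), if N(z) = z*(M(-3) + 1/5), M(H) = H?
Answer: -39138859/511512 ≈ -76.516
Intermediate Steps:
N(z) = -14*z/5 (N(z) = z*(-3 + 1/5) = z*(-14/5) = -14*z/5)
-23373/N(-108) - 33063/(-42626) = -23373/((-14/5*(-108))) - 33063/(-42626) = -23373/1512/5 - 33063*(-1/42626) = -23373*5/1512 + 33063/42626 = -1855/24 + 33063/42626 = -39138859/511512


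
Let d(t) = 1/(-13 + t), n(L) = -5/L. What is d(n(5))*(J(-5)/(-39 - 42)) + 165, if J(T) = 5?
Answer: 187115/1134 ≈ 165.00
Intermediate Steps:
d(n(5))*(J(-5)/(-39 - 42)) + 165 = (5/(-39 - 42))/(-13 - 5/5) + 165 = (5/(-81))/(-13 - 5*⅕) + 165 = (5*(-1/81))/(-13 - 1) + 165 = -5/81/(-14) + 165 = -1/14*(-5/81) + 165 = 5/1134 + 165 = 187115/1134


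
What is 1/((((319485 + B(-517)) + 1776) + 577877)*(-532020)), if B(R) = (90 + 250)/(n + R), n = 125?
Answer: -49/23439587928390 ≈ -2.0905e-12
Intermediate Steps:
B(R) = 340/(125 + R) (B(R) = (90 + 250)/(125 + R) = 340/(125 + R))
1/((((319485 + B(-517)) + 1776) + 577877)*(-532020)) = 1/((((319485 + 340/(125 - 517)) + 1776) + 577877)*(-532020)) = -1/532020/(((319485 + 340/(-392)) + 1776) + 577877) = -1/532020/(((319485 + 340*(-1/392)) + 1776) + 577877) = -1/532020/(((319485 - 85/98) + 1776) + 577877) = -1/532020/((31309445/98 + 1776) + 577877) = -1/532020/(31483493/98 + 577877) = -1/532020/(88115439/98) = (98/88115439)*(-1/532020) = -49/23439587928390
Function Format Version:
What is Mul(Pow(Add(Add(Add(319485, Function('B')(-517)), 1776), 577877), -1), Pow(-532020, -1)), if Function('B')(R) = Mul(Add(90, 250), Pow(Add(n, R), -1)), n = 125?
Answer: Rational(-49, 23439587928390) ≈ -2.0905e-12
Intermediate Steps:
Function('B')(R) = Mul(340, Pow(Add(125, R), -1)) (Function('B')(R) = Mul(Add(90, 250), Pow(Add(125, R), -1)) = Mul(340, Pow(Add(125, R), -1)))
Mul(Pow(Add(Add(Add(319485, Function('B')(-517)), 1776), 577877), -1), Pow(-532020, -1)) = Mul(Pow(Add(Add(Add(319485, Mul(340, Pow(Add(125, -517), -1))), 1776), 577877), -1), Pow(-532020, -1)) = Mul(Pow(Add(Add(Add(319485, Mul(340, Pow(-392, -1))), 1776), 577877), -1), Rational(-1, 532020)) = Mul(Pow(Add(Add(Add(319485, Mul(340, Rational(-1, 392))), 1776), 577877), -1), Rational(-1, 532020)) = Mul(Pow(Add(Add(Add(319485, Rational(-85, 98)), 1776), 577877), -1), Rational(-1, 532020)) = Mul(Pow(Add(Add(Rational(31309445, 98), 1776), 577877), -1), Rational(-1, 532020)) = Mul(Pow(Add(Rational(31483493, 98), 577877), -1), Rational(-1, 532020)) = Mul(Pow(Rational(88115439, 98), -1), Rational(-1, 532020)) = Mul(Rational(98, 88115439), Rational(-1, 532020)) = Rational(-49, 23439587928390)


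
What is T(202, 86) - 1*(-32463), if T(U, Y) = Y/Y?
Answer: 32464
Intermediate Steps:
T(U, Y) = 1
T(202, 86) - 1*(-32463) = 1 - 1*(-32463) = 1 + 32463 = 32464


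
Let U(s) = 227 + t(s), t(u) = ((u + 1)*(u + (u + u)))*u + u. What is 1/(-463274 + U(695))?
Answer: 1/1008093848 ≈ 9.9197e-10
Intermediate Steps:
t(u) = u + 3*u²*(1 + u) (t(u) = ((1 + u)*(u + 2*u))*u + u = ((1 + u)*(3*u))*u + u = (3*u*(1 + u))*u + u = 3*u²*(1 + u) + u = u + 3*u²*(1 + u))
U(s) = 227 + s*(1 + 3*s + 3*s²)
1/(-463274 + U(695)) = 1/(-463274 + (227 + 695*(1 + 3*695 + 3*695²))) = 1/(-463274 + (227 + 695*(1 + 2085 + 3*483025))) = 1/(-463274 + (227 + 695*(1 + 2085 + 1449075))) = 1/(-463274 + (227 + 695*1451161)) = 1/(-463274 + (227 + 1008556895)) = 1/(-463274 + 1008557122) = 1/1008093848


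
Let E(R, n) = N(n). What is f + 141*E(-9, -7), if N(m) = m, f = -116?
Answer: -1103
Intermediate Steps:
E(R, n) = n
f + 141*E(-9, -7) = -116 + 141*(-7) = -116 - 987 = -1103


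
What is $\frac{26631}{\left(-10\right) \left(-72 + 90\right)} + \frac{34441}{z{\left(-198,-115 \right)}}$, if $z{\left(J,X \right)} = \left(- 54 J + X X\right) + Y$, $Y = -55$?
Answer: $- \frac{34959419}{238620} \approx -146.51$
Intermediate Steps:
$z{\left(J,X \right)} = -55 + X^{2} - 54 J$ ($z{\left(J,X \right)} = \left(- 54 J + X X\right) - 55 = \left(- 54 J + X^{2}\right) - 55 = \left(X^{2} - 54 J\right) - 55 = -55 + X^{2} - 54 J$)
$\frac{26631}{\left(-10\right) \left(-72 + 90\right)} + \frac{34441}{z{\left(-198,-115 \right)}} = \frac{26631}{\left(-10\right) \left(-72 + 90\right)} + \frac{34441}{-55 + \left(-115\right)^{2} - -10692} = \frac{26631}{\left(-10\right) 18} + \frac{34441}{-55 + 13225 + 10692} = \frac{26631}{-180} + \frac{34441}{23862} = 26631 \left(- \frac{1}{180}\right) + 34441 \cdot \frac{1}{23862} = - \frac{2959}{20} + \frac{34441}{23862} = - \frac{34959419}{238620}$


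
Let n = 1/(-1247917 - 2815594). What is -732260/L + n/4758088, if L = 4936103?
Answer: -14157912403706523783/95437295345435525704 ≈ -0.14835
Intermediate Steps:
n = -1/4063511 (n = 1/(-4063511) = -1/4063511 ≈ -2.4609e-7)
-732260/L + n/4758088 = -732260/4936103 - 1/4063511/4758088 = -732260*1/4936103 - 1/4063511*1/4758088 = -732260/4936103 - 1/19334542926968 = -14157912403706523783/95437295345435525704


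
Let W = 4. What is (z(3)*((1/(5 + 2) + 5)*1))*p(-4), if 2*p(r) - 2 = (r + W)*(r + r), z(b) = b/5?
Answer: 108/35 ≈ 3.0857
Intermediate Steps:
z(b) = b/5 (z(b) = b*(1/5) = b/5)
p(r) = 1 + r*(4 + r) (p(r) = 1 + ((r + 4)*(r + r))/2 = 1 + ((4 + r)*(2*r))/2 = 1 + (2*r*(4 + r))/2 = 1 + r*(4 + r))
(z(3)*((1/(5 + 2) + 5)*1))*p(-4) = (((1/5)*3)*((1/(5 + 2) + 5)*1))*(1 + (-4)**2 + 4*(-4)) = (3*((1/7 + 5)*1)/5)*(1 + 16 - 16) = (3*((1/7 + 5)*1)/5)*1 = (3*((36/7)*1)/5)*1 = ((3/5)*(36/7))*1 = (108/35)*1 = 108/35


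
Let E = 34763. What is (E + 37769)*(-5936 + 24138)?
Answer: 1320227464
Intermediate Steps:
(E + 37769)*(-5936 + 24138) = (34763 + 37769)*(-5936 + 24138) = 72532*18202 = 1320227464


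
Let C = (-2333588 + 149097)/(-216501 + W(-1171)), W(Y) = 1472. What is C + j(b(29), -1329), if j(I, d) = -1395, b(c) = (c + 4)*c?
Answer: -297780964/215029 ≈ -1384.8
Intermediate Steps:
b(c) = c*(4 + c) (b(c) = (4 + c)*c = c*(4 + c))
C = 2184491/215029 (C = (-2333588 + 149097)/(-216501 + 1472) = -2184491/(-215029) = -2184491*(-1/215029) = 2184491/215029 ≈ 10.159)
C + j(b(29), -1329) = 2184491/215029 - 1395 = -297780964/215029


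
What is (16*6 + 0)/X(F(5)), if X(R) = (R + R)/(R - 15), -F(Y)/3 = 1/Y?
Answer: 1248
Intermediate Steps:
F(Y) = -3/Y
X(R) = 2*R/(-15 + R) (X(R) = (2*R)/(-15 + R) = 2*R/(-15 + R))
(16*6 + 0)/X(F(5)) = (16*6 + 0)/((2*(-3/5)/(-15 - 3/5))) = (96 + 0)/((2*(-3*⅕)/(-15 - 3*⅕))) = 96/((2*(-⅗)/(-15 - ⅗))) = 96/((2*(-⅗)/(-78/5))) = 96/((2*(-⅗)*(-5/78))) = 96/(1/13) = 96*13 = 1248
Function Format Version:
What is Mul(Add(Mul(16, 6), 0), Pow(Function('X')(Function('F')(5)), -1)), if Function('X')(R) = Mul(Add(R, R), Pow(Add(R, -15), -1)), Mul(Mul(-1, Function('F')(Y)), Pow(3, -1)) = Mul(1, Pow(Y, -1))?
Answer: 1248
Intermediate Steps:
Function('F')(Y) = Mul(-3, Pow(Y, -1)) (Function('F')(Y) = Mul(-3, Mul(1, Pow(Y, -1))) = Mul(-3, Pow(Y, -1)))
Function('X')(R) = Mul(2, R, Pow(Add(-15, R), -1)) (Function('X')(R) = Mul(Mul(2, R), Pow(Add(-15, R), -1)) = Mul(2, R, Pow(Add(-15, R), -1)))
Mul(Add(Mul(16, 6), 0), Pow(Function('X')(Function('F')(5)), -1)) = Mul(Add(Mul(16, 6), 0), Pow(Mul(2, Mul(-3, Pow(5, -1)), Pow(Add(-15, Mul(-3, Pow(5, -1))), -1)), -1)) = Mul(Add(96, 0), Pow(Mul(2, Mul(-3, Rational(1, 5)), Pow(Add(-15, Mul(-3, Rational(1, 5))), -1)), -1)) = Mul(96, Pow(Mul(2, Rational(-3, 5), Pow(Add(-15, Rational(-3, 5)), -1)), -1)) = Mul(96, Pow(Mul(2, Rational(-3, 5), Pow(Rational(-78, 5), -1)), -1)) = Mul(96, Pow(Mul(2, Rational(-3, 5), Rational(-5, 78)), -1)) = Mul(96, Pow(Rational(1, 13), -1)) = Mul(96, 13) = 1248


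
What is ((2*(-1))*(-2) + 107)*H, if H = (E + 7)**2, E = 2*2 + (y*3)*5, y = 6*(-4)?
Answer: 13519911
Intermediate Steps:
y = -24
E = -356 (E = 2*2 - 24*3*5 = 4 - 72*5 = 4 - 360 = -356)
H = 121801 (H = (-356 + 7)**2 = (-349)**2 = 121801)
((2*(-1))*(-2) + 107)*H = ((2*(-1))*(-2) + 107)*121801 = (-2*(-2) + 107)*121801 = (4 + 107)*121801 = 111*121801 = 13519911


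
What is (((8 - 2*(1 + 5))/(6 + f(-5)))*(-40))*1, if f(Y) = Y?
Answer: 160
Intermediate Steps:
(((8 - 2*(1 + 5))/(6 + f(-5)))*(-40))*1 = (((8 - 2*(1 + 5))/(6 - 5))*(-40))*1 = (((8 - 2*6)/1)*(-40))*1 = (((8 - 12)*1)*(-40))*1 = (-4*1*(-40))*1 = -4*(-40)*1 = 160*1 = 160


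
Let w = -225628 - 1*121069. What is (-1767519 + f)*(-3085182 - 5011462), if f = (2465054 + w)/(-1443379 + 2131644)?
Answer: 9849724065116026632/688265 ≈ 1.4311e+13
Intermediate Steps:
w = -346697 (w = -225628 - 121069 = -346697)
f = 2118357/688265 (f = (2465054 - 346697)/(-1443379 + 2131644) = 2118357/688265 ≈ 3.0778)
(-1767519 + f)*(-3085182 - 5011462) = (-1767519 + 2118357/688265)*(-3085182 - 5011462) = -1216519346178/688265*(-8096644) = 9849724065116026632/688265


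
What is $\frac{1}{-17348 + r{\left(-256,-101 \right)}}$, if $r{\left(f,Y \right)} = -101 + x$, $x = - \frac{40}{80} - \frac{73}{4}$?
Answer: $- \frac{4}{69871} \approx -5.7248 \cdot 10^{-5}$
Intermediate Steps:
$x = - \frac{75}{4}$ ($x = \left(-40\right) \frac{1}{80} - \frac{73}{4} = - \frac{1}{2} - \frac{73}{4} = - \frac{75}{4} \approx -18.75$)
$r{\left(f,Y \right)} = - \frac{479}{4}$ ($r{\left(f,Y \right)} = -101 - \frac{75}{4} = - \frac{479}{4}$)
$\frac{1}{-17348 + r{\left(-256,-101 \right)}} = \frac{1}{-17348 - \frac{479}{4}} = \frac{1}{- \frac{69871}{4}} = - \frac{4}{69871}$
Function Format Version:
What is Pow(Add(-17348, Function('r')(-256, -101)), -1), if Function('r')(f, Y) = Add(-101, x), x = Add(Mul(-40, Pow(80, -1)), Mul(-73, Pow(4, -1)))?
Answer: Rational(-4, 69871) ≈ -5.7248e-5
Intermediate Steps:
x = Rational(-75, 4) (x = Add(Mul(-40, Rational(1, 80)), Mul(-73, Rational(1, 4))) = Add(Rational(-1, 2), Rational(-73, 4)) = Rational(-75, 4) ≈ -18.750)
Function('r')(f, Y) = Rational(-479, 4) (Function('r')(f, Y) = Add(-101, Rational(-75, 4)) = Rational(-479, 4))
Pow(Add(-17348, Function('r')(-256, -101)), -1) = Pow(Add(-17348, Rational(-479, 4)), -1) = Pow(Rational(-69871, 4), -1) = Rational(-4, 69871)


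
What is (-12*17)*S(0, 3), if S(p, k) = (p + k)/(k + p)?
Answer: -204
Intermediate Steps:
S(p, k) = 1 (S(p, k) = (k + p)/(k + p) = 1)
(-12*17)*S(0, 3) = -12*17*1 = -204*1 = -204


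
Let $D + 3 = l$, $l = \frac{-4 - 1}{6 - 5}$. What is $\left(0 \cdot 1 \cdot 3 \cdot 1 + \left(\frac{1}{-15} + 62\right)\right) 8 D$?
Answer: $- \frac{59456}{15} \approx -3963.7$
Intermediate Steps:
$l = -5$ ($l = - \frac{5}{1} = \left(-5\right) 1 = -5$)
$D = -8$ ($D = -3 - 5 = -8$)
$\left(0 \cdot 1 \cdot 3 \cdot 1 + \left(\frac{1}{-15} + 62\right)\right) 8 D = \left(0 \cdot 1 \cdot 3 \cdot 1 + \left(\frac{1}{-15} + 62\right)\right) 8 \left(-8\right) = \left(0 \cdot 3 \cdot 1 + \left(- \frac{1}{15} + 62\right)\right) \left(-64\right) = \left(0 \cdot 1 + \frac{929}{15}\right) \left(-64\right) = \left(0 + \frac{929}{15}\right) \left(-64\right) = \frac{929}{15} \left(-64\right) = - \frac{59456}{15}$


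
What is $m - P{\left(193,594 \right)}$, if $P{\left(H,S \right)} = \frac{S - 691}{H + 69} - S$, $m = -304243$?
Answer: $- \frac{79555941}{262} \approx -3.0365 \cdot 10^{5}$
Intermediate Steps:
$P{\left(H,S \right)} = - S + \frac{-691 + S}{69 + H}$ ($P{\left(H,S \right)} = \frac{-691 + S}{69 + H} - S = - S + \frac{-691 + S}{69 + H}$)
$m - P{\left(193,594 \right)} = -304243 - \frac{-691 - 40392 - 193 \cdot 594}{69 + 193} = -304243 - \frac{-691 - 40392 - 114642}{262} = -304243 - \frac{1}{262} \left(-155725\right) = -304243 - - \frac{155725}{262} = -304243 + \frac{155725}{262} = - \frac{79555941}{262}$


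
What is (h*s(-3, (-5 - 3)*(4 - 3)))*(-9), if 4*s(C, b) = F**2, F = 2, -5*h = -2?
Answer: -18/5 ≈ -3.6000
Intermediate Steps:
h = 2/5 (h = -1/5*(-2) = 2/5 ≈ 0.40000)
s(C, b) = 1 (s(C, b) = (1/4)*2**2 = (1/4)*4 = 1)
(h*s(-3, (-5 - 3)*(4 - 3)))*(-9) = ((2/5)*1)*(-9) = (2/5)*(-9) = -18/5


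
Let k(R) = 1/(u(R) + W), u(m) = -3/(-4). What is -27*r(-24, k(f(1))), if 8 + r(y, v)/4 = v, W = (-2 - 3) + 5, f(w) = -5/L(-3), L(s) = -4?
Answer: 720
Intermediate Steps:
u(m) = ¾ (u(m) = -3*(-¼) = ¾)
f(w) = 5/4 (f(w) = -5/(-4) = -5*(-¼) = 5/4)
W = 0 (W = -5 + 5 = 0)
k(R) = 4/3 (k(R) = 1/(¾ + 0) = 1/(¾) = 4/3)
r(y, v) = -32 + 4*v
-27*r(-24, k(f(1))) = -27*(-32 + 4*(4/3)) = -27*(-32 + 16/3) = -27*(-80/3) = 720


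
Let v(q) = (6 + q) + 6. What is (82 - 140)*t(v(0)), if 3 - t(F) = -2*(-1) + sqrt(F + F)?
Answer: -58 + 116*sqrt(6) ≈ 226.14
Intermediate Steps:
v(q) = 12 + q
t(F) = 1 - sqrt(2)*sqrt(F) (t(F) = 3 - (-2*(-1) + sqrt(F + F)) = 3 - (2 + sqrt(2*F)) = 3 - (2 + sqrt(2)*sqrt(F)) = 3 + (-2 - sqrt(2)*sqrt(F)) = 1 - sqrt(2)*sqrt(F))
(82 - 140)*t(v(0)) = (82 - 140)*(1 - sqrt(2)*sqrt(12 + 0)) = -58*(1 - sqrt(2)*sqrt(12)) = -58*(1 - sqrt(2)*2*sqrt(3)) = -58*(1 - 2*sqrt(6)) = -58 + 116*sqrt(6)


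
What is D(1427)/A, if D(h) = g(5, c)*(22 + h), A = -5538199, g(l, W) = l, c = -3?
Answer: -7245/5538199 ≈ -0.0013082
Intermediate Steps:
D(h) = 110 + 5*h (D(h) = 5*(22 + h) = 110 + 5*h)
D(1427)/A = (110 + 5*1427)/(-5538199) = (110 + 7135)*(-1/5538199) = 7245*(-1/5538199) = -7245/5538199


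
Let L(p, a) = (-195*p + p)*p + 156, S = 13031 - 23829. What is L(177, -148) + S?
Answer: -6088468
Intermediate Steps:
S = -10798
L(p, a) = 156 - 194*p**2 (L(p, a) = (-194*p)*p + 156 = -194*p**2 + 156 = 156 - 194*p**2)
L(177, -148) + S = (156 - 194*177**2) - 10798 = (156 - 194*31329) - 10798 = (156 - 6077826) - 10798 = -6077670 - 10798 = -6088468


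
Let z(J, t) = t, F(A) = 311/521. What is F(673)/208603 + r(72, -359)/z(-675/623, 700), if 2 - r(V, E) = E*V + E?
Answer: 2848451027767/76077514100 ≈ 37.441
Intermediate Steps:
F(A) = 311/521 (F(A) = 311*(1/521) = 311/521)
r(V, E) = 2 - E - E*V (r(V, E) = 2 - (E*V + E) = 2 - (E + E*V) = 2 + (-E - E*V) = 2 - E - E*V)
F(673)/208603 + r(72, -359)/z(-675/623, 700) = (311/521)/208603 + (2 - 1*(-359) - 1*(-359)*72)/700 = (311/521)*(1/208603) + (2 + 359 + 25848)*(1/700) = 311/108682163 + 26209*(1/700) = 311/108682163 + 26209/700 = 2848451027767/76077514100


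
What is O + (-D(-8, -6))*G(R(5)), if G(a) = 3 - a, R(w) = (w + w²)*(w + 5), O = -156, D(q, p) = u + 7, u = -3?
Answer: 1032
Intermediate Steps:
D(q, p) = 4 (D(q, p) = -3 + 7 = 4)
R(w) = (5 + w)*(w + w²) (R(w) = (w + w²)*(5 + w) = (5 + w)*(w + w²))
O + (-D(-8, -6))*G(R(5)) = -156 + (-1*4)*(3 - 5*(5 + 5² + 6*5)) = -156 - 4*(3 - 5*(5 + 25 + 30)) = -156 - 4*(3 - 5*60) = -156 - 4*(3 - 1*300) = -156 - 4*(3 - 300) = -156 - 4*(-297) = -156 + 1188 = 1032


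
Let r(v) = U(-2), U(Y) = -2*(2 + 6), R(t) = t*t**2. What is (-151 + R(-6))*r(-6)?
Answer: 5872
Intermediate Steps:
R(t) = t**3
U(Y) = -16 (U(Y) = -2*8 = -16)
r(v) = -16
(-151 + R(-6))*r(-6) = (-151 + (-6)**3)*(-16) = (-151 - 216)*(-16) = -367*(-16) = 5872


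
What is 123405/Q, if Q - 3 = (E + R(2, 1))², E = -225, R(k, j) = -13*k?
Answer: 6495/3316 ≈ 1.9587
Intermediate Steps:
Q = 63004 (Q = 3 + (-225 - 13*2)² = 3 + (-225 - 26)² = 3 + (-251)² = 3 + 63001 = 63004)
123405/Q = 123405/63004 = 123405*(1/63004) = 6495/3316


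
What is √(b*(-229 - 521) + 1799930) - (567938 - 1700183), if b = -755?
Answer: 1132245 + 2*√591545 ≈ 1.1338e+6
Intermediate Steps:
√(b*(-229 - 521) + 1799930) - (567938 - 1700183) = √(-755*(-229 - 521) + 1799930) - (567938 - 1700183) = √(-755*(-750) + 1799930) - 1*(-1132245) = √(566250 + 1799930) + 1132245 = √2366180 + 1132245 = 2*√591545 + 1132245 = 1132245 + 2*√591545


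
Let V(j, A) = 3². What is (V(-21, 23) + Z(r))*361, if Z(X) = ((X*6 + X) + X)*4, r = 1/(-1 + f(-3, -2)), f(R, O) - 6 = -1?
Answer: 6137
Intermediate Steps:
f(R, O) = 5 (f(R, O) = 6 - 1 = 5)
V(j, A) = 9
r = ¼ (r = 1/(-1 + 5) = 1/4 = ¼ ≈ 0.25000)
Z(X) = 32*X (Z(X) = ((6*X + X) + X)*4 = (7*X + X)*4 = (8*X)*4 = 32*X)
(V(-21, 23) + Z(r))*361 = (9 + 32*(¼))*361 = (9 + 8)*361 = 17*361 = 6137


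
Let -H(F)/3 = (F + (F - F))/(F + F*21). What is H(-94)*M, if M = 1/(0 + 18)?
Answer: -1/132 ≈ -0.0075758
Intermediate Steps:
M = 1/18 ≈ 0.055556
H(F) = -3/22 (H(F) = -3*(F + (F - F))/(F + F*21) = -3*(F + 0)/(F + 21*F) = -3*F/(22*F) = -3*F*1/(22*F) = -3*1/22 = -3/22)
H(-94)*M = -3/22*1/18 = -1/132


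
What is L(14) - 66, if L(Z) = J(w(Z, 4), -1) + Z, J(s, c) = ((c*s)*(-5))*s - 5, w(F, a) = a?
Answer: 23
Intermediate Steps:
J(s, c) = -5 - 5*c*s² (J(s, c) = (-5*c*s)*s - 5 = -5*c*s² - 5 = -5 - 5*c*s²)
L(Z) = 75 + Z (L(Z) = (-5 - 5*(-1)*4²) + Z = (-5 - 5*(-1)*16) + Z = (-5 + 80) + Z = 75 + Z)
L(14) - 66 = (75 + 14) - 66 = 89 - 66 = 23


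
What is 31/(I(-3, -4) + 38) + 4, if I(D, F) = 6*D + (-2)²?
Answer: 127/24 ≈ 5.2917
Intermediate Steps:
I(D, F) = 4 + 6*D (I(D, F) = 6*D + 4 = 4 + 6*D)
31/(I(-3, -4) + 38) + 4 = 31/((4 + 6*(-3)) + 38) + 4 = 31/((4 - 18) + 38) + 4 = 31/(-14 + 38) + 4 = 31/24 + 4 = 127/24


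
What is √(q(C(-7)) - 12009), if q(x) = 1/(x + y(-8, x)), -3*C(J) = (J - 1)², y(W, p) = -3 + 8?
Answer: 2*I*√147111/7 ≈ 109.59*I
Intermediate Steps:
y(W, p) = 5
C(J) = -(-1 + J)²/3 (C(J) = -(J - 1)²/3 = -(-1 + J)²/3)
q(x) = 1/(5 + x) (q(x) = 1/(x + 5) = 1/(5 + x))
√(q(C(-7)) - 12009) = √(1/(5 - (-1 - 7)²/3) - 12009) = √(1/(5 - ⅓*(-8)²) - 12009) = √(1/(5 - ⅓*64) - 12009) = √(1/(5 - 64/3) - 12009) = √(1/(-49/3) - 12009) = √(-3/49 - 12009) = √(-588444/49) = 2*I*√147111/7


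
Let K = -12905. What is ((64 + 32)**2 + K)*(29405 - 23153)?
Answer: -23063628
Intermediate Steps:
((64 + 32)**2 + K)*(29405 - 23153) = ((64 + 32)**2 - 12905)*(29405 - 23153) = (96**2 - 12905)*6252 = (9216 - 12905)*6252 = -3689*6252 = -23063628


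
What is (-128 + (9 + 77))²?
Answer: 1764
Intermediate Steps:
(-128 + (9 + 77))² = (-128 + 86)² = (-42)² = 1764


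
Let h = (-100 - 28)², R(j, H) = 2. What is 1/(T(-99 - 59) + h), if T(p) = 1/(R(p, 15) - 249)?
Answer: 247/4046847 ≈ 6.1035e-5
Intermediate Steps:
T(p) = -1/247 (T(p) = 1/(2 - 249) = 1/(-247) = -1/247)
h = 16384 (h = (-128)² = 16384)
1/(T(-99 - 59) + h) = 1/(-1/247 + 16384) = 1/(4046847/247) = 247/4046847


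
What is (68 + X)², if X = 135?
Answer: 41209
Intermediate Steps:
(68 + X)² = (68 + 135)² = 203² = 41209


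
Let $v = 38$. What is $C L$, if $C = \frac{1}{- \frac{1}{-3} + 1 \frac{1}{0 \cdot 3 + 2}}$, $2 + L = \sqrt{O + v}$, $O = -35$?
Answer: $- \frac{12}{5} + \frac{6 \sqrt{3}}{5} \approx -0.32154$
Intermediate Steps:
$L = -2 + \sqrt{3}$ ($L = -2 + \sqrt{-35 + 38} = -2 + \sqrt{3} \approx -0.26795$)
$C = \frac{6}{5}$ ($C = \frac{1}{\left(-1\right) \left(- \frac{1}{3}\right) + 1 \frac{1}{0 + 2}} = \frac{1}{\frac{1}{3} + 1 \cdot \frac{1}{2}} = \frac{1}{\frac{1}{3} + \frac{1}{2}} = \frac{1}{\frac{5}{6}} = \frac{6}{5} \approx 1.2$)
$C L = \frac{6 \left(-2 + \sqrt{3}\right)}{5} = - \frac{12}{5} + \frac{6 \sqrt{3}}{5}$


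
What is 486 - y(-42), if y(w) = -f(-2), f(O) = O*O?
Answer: 490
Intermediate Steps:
f(O) = O²
y(w) = -4 (y(w) = -1*(-2)² = -1*4 = -4)
486 - y(-42) = 486 - 1*(-4) = 486 + 4 = 490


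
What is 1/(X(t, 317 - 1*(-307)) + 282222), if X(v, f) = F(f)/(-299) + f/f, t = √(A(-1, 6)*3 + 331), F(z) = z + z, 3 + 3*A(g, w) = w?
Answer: 23/6491033 ≈ 3.5433e-6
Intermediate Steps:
A(g, w) = -1 + w/3
F(z) = 2*z
t = √334 (t = √((-1 + (⅓)*6)*3 + 331) = √((-1 + 2)*3 + 331) = √(1*3 + 331) = √(3 + 331) = √334 ≈ 18.276)
X(v, f) = 1 - 2*f/299 (X(v, f) = (2*f)/(-299) + f/f = (2*f)*(-1/299) + 1 = -2*f/299 + 1 = 1 - 2*f/299)
1/(X(t, 317 - 1*(-307)) + 282222) = 1/((1 - 2*(317 - 1*(-307))/299) + 282222) = 1/((1 - 2*(317 + 307)/299) + 282222) = 1/((1 - 2/299*624) + 282222) = 1/((1 - 96/23) + 282222) = 1/(-73/23 + 282222) = 1/(6491033/23) = 23/6491033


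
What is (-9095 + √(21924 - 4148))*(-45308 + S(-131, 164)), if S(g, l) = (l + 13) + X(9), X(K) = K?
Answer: 410384590 - 180488*√1111 ≈ 4.0437e+8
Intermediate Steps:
S(g, l) = 22 + l (S(g, l) = (l + 13) + 9 = (13 + l) + 9 = 22 + l)
(-9095 + √(21924 - 4148))*(-45308 + S(-131, 164)) = (-9095 + √(21924 - 4148))*(-45308 + (22 + 164)) = (-9095 + √17776)*(-45308 + 186) = (-9095 + 4*√1111)*(-45122) = 410384590 - 180488*√1111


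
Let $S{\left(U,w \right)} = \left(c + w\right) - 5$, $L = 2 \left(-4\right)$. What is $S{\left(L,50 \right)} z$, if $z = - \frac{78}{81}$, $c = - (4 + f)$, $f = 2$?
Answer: $- \frac{338}{9} \approx -37.556$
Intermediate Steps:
$L = -8$
$c = -6$ ($c = - (4 + 2) = \left(-1\right) 6 = -6$)
$S{\left(U,w \right)} = -11 + w$ ($S{\left(U,w \right)} = \left(-6 + w\right) - 5 = -11 + w$)
$z = - \frac{26}{27}$ ($z = \left(-78\right) \frac{1}{81} = - \frac{26}{27} \approx -0.96296$)
$S{\left(L,50 \right)} z = \left(-11 + 50\right) \left(- \frac{26}{27}\right) = 39 \left(- \frac{26}{27}\right) = - \frac{338}{9}$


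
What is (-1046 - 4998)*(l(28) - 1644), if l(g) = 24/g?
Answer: 69518088/7 ≈ 9.9312e+6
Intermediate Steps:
(-1046 - 4998)*(l(28) - 1644) = (-1046 - 4998)*(24/28 - 1644) = -6044*(24*(1/28) - 1644) = -6044*(6/7 - 1644) = -6044*(-11502/7) = 69518088/7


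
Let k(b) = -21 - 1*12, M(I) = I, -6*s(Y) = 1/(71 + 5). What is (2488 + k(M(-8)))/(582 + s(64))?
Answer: 1119480/265391 ≈ 4.2182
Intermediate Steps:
s(Y) = -1/456 (s(Y) = -1/(6*(71 + 5)) = -⅙/76 = -⅙*1/76 = -1/456)
k(b) = -33 (k(b) = -21 - 12 = -33)
(2488 + k(M(-8)))/(582 + s(64)) = (2488 - 33)/(582 - 1/456) = 2455/(265391/456) = 2455*(456/265391) = 1119480/265391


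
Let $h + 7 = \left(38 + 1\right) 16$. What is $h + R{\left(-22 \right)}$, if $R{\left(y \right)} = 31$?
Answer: $648$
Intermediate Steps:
$h = 617$ ($h = -7 + \left(38 + 1\right) 16 = -7 + 39 \cdot 16 = -7 + 624 = 617$)
$h + R{\left(-22 \right)} = 617 + 31 = 648$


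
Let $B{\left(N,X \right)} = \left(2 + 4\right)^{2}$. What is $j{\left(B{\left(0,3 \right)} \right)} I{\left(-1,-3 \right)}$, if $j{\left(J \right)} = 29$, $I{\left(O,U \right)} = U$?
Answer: $-87$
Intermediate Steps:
$B{\left(N,X \right)} = 36$ ($B{\left(N,X \right)} = 6^{2} = 36$)
$j{\left(B{\left(0,3 \right)} \right)} I{\left(-1,-3 \right)} = 29 \left(-3\right) = -87$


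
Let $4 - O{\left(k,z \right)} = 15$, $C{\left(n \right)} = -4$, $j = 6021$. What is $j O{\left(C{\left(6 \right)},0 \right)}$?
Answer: $-66231$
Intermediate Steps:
$O{\left(k,z \right)} = -11$ ($O{\left(k,z \right)} = 4 - 15 = -11$)
$j O{\left(C{\left(6 \right)},0 \right)} = 6021 \left(-11\right) = -66231$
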